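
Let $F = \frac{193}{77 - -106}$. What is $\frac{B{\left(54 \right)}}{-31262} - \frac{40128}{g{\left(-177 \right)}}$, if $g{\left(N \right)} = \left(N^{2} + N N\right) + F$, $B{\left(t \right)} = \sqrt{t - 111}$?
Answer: $- \frac{7343424}{11466607} - \frac{i \sqrt{57}}{31262} \approx -0.64042 - 0.0002415 i$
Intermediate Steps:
$B{\left(t \right)} = \sqrt{-111 + t}$
$F = \frac{193}{183}$ ($F = \frac{193}{77 + 106} = \frac{193}{183} \approx 1.0546$)
$g{\left(N \right)} = \frac{193}{183} + 2 N^{2}$ ($g{\left(N \right)} = \left(N^{2} + N N\right) + \frac{193}{183} = \left(N^{2} + N^{2}\right) + \frac{193}{183} = 2 N^{2} + \frac{193}{183} = \frac{193}{183} + 2 N^{2}$)
$\frac{B{\left(54 \right)}}{-31262} - \frac{40128}{g{\left(-177 \right)}} = \frac{\sqrt{-111 + 54}}{-31262} - \frac{40128}{\frac{193}{183} + 2 \left(-177\right)^{2}} = \sqrt{-57} \left(- \frac{1}{31262}\right) - \frac{40128}{\frac{193}{183} + 2 \cdot 31329} = i \sqrt{57} \left(- \frac{1}{31262}\right) - \frac{40128}{\frac{193}{183} + 62658} = - \frac{i \sqrt{57}}{31262} - \frac{40128}{\frac{11466607}{183}} = - \frac{i \sqrt{57}}{31262} - \frac{7343424}{11466607} = - \frac{7343424}{11466607} - \frac{i \sqrt{57}}{31262}$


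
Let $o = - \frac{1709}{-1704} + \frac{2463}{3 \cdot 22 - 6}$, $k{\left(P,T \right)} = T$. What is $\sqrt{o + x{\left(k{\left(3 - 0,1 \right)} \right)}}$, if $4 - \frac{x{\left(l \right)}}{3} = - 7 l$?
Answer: $\frac{\sqrt{1362030630}}{4260} \approx 8.6633$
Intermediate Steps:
$x{\left(l \right)} = 12 + 21 l$ ($x{\left(l \right)} = 12 - 3 \left(- 7 l\right) = 12 + 21 l$)
$o = \frac{358291}{8520}$ ($o = \left(-1709\right) \left(- \frac{1}{1704}\right) + \frac{2463}{66 - 6} = \frac{1709}{1704} + \frac{2463}{60} = \frac{1709}{1704} + 2463 \cdot \frac{1}{60} = \frac{1709}{1704} + \frac{821}{20} = \frac{358291}{8520} \approx 42.053$)
$\sqrt{o + x{\left(k{\left(3 - 0,1 \right)} \right)}} = \sqrt{\frac{358291}{8520} + \left(12 + 21 \cdot 1\right)} = \sqrt{\frac{358291}{8520} + \left(12 + 21\right)} = \sqrt{\frac{358291}{8520} + 33} = \sqrt{\frac{639451}{8520}} = \frac{\sqrt{1362030630}}{4260}$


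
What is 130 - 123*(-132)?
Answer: 16366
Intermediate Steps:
130 - 123*(-132) = 130 + 16236 = 16366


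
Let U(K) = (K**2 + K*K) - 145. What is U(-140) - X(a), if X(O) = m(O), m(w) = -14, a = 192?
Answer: 39069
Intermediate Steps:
U(K) = -145 + 2*K**2 (U(K) = (K**2 + K**2) - 145 = 2*K**2 - 145 = -145 + 2*K**2)
X(O) = -14
U(-140) - X(a) = (-145 + 2*(-140)**2) - 1*(-14) = (-145 + 2*19600) + 14 = (-145 + 39200) + 14 = 39055 + 14 = 39069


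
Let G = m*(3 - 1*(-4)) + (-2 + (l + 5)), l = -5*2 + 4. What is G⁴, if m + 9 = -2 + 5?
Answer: 4100625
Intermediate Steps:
l = -6 (l = -10 + 4 = -6)
m = -6 (m = -9 + (-2 + 5) = -9 + 3 = -6)
G = -45 (G = -6*(3 - 1*(-4)) + (-2 + (-6 + 5)) = -6*(3 + 4) + (-2 - 1) = -6*7 - 3 = -42 - 3 = -45)
G⁴ = (-45)⁴ = 4100625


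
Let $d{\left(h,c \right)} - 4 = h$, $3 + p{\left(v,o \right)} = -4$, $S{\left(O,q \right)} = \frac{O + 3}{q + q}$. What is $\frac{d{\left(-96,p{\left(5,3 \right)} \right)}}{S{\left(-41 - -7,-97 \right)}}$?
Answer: $- \frac{17848}{31} \approx -575.74$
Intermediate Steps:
$S{\left(O,q \right)} = \frac{3 + O}{2 q}$
$p{\left(v,o \right)} = -7$ ($p{\left(v,o \right)} = -3 - 4 = -7$)
$d{\left(h,c \right)} = 4 + h$
$\frac{d{\left(-96,p{\left(5,3 \right)} \right)}}{S{\left(-41 - -7,-97 \right)}} = \frac{4 - 96}{\frac{1}{2} \frac{1}{-97} \left(3 - 34\right)} = - \frac{92}{\frac{1}{2} \left(- \frac{1}{97}\right) \left(3 + \left(-41 + 7\right)\right)} = - \frac{92}{\frac{1}{2} \left(- \frac{1}{97}\right) \left(3 - 34\right)} = - \frac{92}{\frac{1}{2} \left(- \frac{1}{97}\right) \left(-31\right)} = - \frac{92}{\frac{31}{194}} = \left(-92\right) \frac{194}{31} = - \frac{17848}{31}$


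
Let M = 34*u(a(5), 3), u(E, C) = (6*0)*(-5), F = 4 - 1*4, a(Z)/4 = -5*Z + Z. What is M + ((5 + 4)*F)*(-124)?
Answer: 0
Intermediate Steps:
a(Z) = -16*Z (a(Z) = 4*(-5*Z + Z) = 4*(-4*Z) = -16*Z)
F = 0 (F = 4 - 4 = 0)
u(E, C) = 0 (u(E, C) = 0*(-5) = 0)
M = 0 (M = 34*0 = 0)
M + ((5 + 4)*F)*(-124) = 0 + ((5 + 4)*0)*(-124) = 0 + (9*0)*(-124) = 0 + 0*(-124) = 0 + 0 = 0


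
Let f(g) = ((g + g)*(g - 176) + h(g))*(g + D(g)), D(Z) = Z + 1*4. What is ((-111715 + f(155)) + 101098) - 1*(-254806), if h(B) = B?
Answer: -1751281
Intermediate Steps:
D(Z) = 4 + Z (D(Z) = Z + 4 = 4 + Z)
f(g) = (4 + 2*g)*(g + 2*g*(-176 + g)) (f(g) = ((g + g)*(g - 176) + g)*(g + (4 + g)) = ((2*g)*(-176 + g) + g)*(4 + 2*g) = (2*g*(-176 + g) + g)*(4 + 2*g) = (g + 2*g*(-176 + g))*(4 + 2*g) = (4 + 2*g)*(g + 2*g*(-176 + g)))
((-111715 + f(155)) + 101098) - 1*(-254806) = ((-111715 + 2*155*(-702 - 347*155 + 2*155**2)) + 101098) - 1*(-254806) = ((-111715 + 2*155*(-702 - 53785 + 2*24025)) + 101098) + 254806 = ((-111715 + 2*155*(-702 - 53785 + 48050)) + 101098) + 254806 = ((-111715 + 2*155*(-6437)) + 101098) + 254806 = ((-111715 - 1995470) + 101098) + 254806 = (-2107185 + 101098) + 254806 = -2006087 + 254806 = -1751281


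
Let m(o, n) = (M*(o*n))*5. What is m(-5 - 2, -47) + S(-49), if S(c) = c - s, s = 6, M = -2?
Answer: -3345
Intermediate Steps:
S(c) = -6 + c (S(c) = c - 1*6 = c - 6 = -6 + c)
m(o, n) = -10*n*o (m(o, n) = -2*o*n*5 = -2*n*o*5 = -10*n*o)
m(-5 - 2, -47) + S(-49) = -10*(-47)*(-5 - 2) + (-6 - 49) = -10*(-47)*(-7) - 55 = -3290 - 55 = -3345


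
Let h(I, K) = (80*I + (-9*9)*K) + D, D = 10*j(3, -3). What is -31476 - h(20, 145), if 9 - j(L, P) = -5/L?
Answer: -64313/3 ≈ -21438.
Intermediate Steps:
j(L, P) = 9 + 5/L (j(L, P) = 9 - (-5)/L = 9 + 5/L)
D = 320/3 (D = 10*(9 + 5/3) = 10*(32/3) = 320/3 ≈ 106.67)
h(I, K) = 320/3 - 81*K + 80*I (h(I, K) = (80*I + (-9*9)*K) + 320/3 = (80*I - 81*K) + 320/3 = (-81*K + 80*I) + 320/3 = 320/3 - 81*K + 80*I)
-31476 - h(20, 145) = -31476 - (320/3 - 81*145 + 80*20) = -31476 - (320/3 - 11745 + 1600) = -31476 - 1*(-30115/3) = -31476 + 30115/3 = -64313/3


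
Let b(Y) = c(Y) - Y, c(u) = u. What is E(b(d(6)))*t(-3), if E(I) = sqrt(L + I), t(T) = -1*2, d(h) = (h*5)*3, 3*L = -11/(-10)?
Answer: -sqrt(330)/15 ≈ -1.2111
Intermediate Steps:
L = 11/30 (L = (-11/(-10))/3 = (-11*(-1/10))/3 = (1/3)*(11/10) = 11/30 ≈ 0.36667)
d(h) = 15*h (d(h) = (5*h)*3 = 15*h)
t(T) = -2
b(Y) = 0 (b(Y) = Y - Y = 0)
E(I) = sqrt(11/30 + I)
E(b(d(6)))*t(-3) = (sqrt(330 + 900*0)/30)*(-2) = (sqrt(330 + 0)/30)*(-2) = (sqrt(330)/30)*(-2) = -sqrt(330)/15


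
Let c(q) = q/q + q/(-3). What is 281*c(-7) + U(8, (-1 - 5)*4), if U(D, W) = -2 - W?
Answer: 2876/3 ≈ 958.67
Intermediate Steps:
c(q) = 1 - q/3 (c(q) = 1 + q*(-1/3) = 1 - q/3)
281*c(-7) + U(8, (-1 - 5)*4) = 281*(1 - 1/3*(-7)) + (-2 - (-1 - 5)*4) = 281*(1 + 7/3) + (-2 - (-6)*4) = 281*(10/3) + (-2 - 1*(-24)) = 2810/3 + (-2 + 24) = 2810/3 + 22 = 2876/3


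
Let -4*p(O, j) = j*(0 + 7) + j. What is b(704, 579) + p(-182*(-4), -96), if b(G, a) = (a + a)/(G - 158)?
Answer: 17665/91 ≈ 194.12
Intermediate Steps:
b(G, a) = 2*a/(-158 + G) (b(G, a) = (2*a)/(-158 + G) = 2*a/(-158 + G))
p(O, j) = -2*j (p(O, j) = -(j*(0 + 7) + j)/4 = -(j*7 + j)/4 = -(7*j + j)/4 = -2*j)
b(704, 579) + p(-182*(-4), -96) = 2*579/(-158 + 704) - 2*(-96) = 2*579/546 + 192 = 2*579*(1/546) + 192 = 193/91 + 192 = 17665/91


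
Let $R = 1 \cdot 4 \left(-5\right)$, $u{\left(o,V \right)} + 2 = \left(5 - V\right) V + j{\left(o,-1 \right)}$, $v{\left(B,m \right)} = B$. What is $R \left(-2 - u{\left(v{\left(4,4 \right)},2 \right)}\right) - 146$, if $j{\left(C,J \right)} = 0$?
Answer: $-26$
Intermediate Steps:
$u{\left(o,V \right)} = -2 + V \left(5 - V\right)$ ($u{\left(o,V \right)} = -2 + \left(\left(5 - V\right) V + 0\right) = -2 + \left(V \left(5 - V\right) + 0\right) = -2 + V \left(5 - V\right)$)
$R = -20$ ($R = 1 \left(-20\right) = -20$)
$R \left(-2 - u{\left(v{\left(4,4 \right)},2 \right)}\right) - 146 = - 20 \left(-2 - \left(-2 - 2^{2} + 5 \cdot 2\right)\right) - 146 = - 20 \left(-2 - \left(-2 - 4 + 10\right)\right) - 146 = - 20 \left(-2 - 4\right) - 146 = \left(-20\right) \left(-6\right) - 146 = 120 - 146 = -26$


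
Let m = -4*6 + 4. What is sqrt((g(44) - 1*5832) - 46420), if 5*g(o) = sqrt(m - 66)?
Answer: sqrt(-1306300 + 5*I*sqrt(86))/5 ≈ 0.0040569 + 228.59*I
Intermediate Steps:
m = -20 (m = -24 + 4 = -20)
g(o) = I*sqrt(86)/5 (g(o) = sqrt(-20 - 66)/5 = sqrt(-86)/5 = (I*sqrt(86))/5 = I*sqrt(86)/5)
sqrt((g(44) - 1*5832) - 46420) = sqrt((I*sqrt(86)/5 - 1*5832) - 46420) = sqrt((I*sqrt(86)/5 - 5832) - 46420) = sqrt((-5832 + I*sqrt(86)/5) - 46420) = sqrt(-52252 + I*sqrt(86)/5)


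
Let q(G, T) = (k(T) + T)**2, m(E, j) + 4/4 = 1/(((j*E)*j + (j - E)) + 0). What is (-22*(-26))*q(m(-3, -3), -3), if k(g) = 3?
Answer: 0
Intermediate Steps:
m(E, j) = -1 + 1/(j - E + E*j**2) (m(E, j) = -1 + 1/(((j*E)*j + (j - E)) + 0) = -1 + 1/(((E*j)*j + (j - E)) + 0) = -1 + 1/((E*j**2 + (j - E)) + 0) = -1 + 1/((j - E + E*j**2) + 0) = -1 + 1/(j - E + E*j**2))
q(G, T) = (3 + T)**2
(-22*(-26))*q(m(-3, -3), -3) = (-22*(-26))*(3 - 3)**2 = 572*0**2 = 572*0 = 0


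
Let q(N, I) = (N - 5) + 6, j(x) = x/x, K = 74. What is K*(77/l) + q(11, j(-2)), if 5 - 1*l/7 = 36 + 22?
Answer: -178/53 ≈ -3.3585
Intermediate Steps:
j(x) = 1
l = -371 (l = 35 - 7*(36 + 22) = 35 - 7*58 = 35 - 406 = -371)
q(N, I) = 1 + N (q(N, I) = (-5 + N) + 6 = 1 + N)
K*(77/l) + q(11, j(-2)) = 74*(77/(-371)) + (1 + 11) = 74*(77*(-1/371)) + 12 = 74*(-11/53) + 12 = -814/53 + 12 = -178/53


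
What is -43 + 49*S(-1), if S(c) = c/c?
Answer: 6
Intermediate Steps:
S(c) = 1
-43 + 49*S(-1) = -43 + 49*1 = -43 + 49 = 6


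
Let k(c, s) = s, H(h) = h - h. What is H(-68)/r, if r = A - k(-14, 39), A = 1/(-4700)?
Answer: 0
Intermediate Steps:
H(h) = 0
A = -1/4700 ≈ -0.00021277
r = -183301/4700 (r = -1/4700 - 1*39 = -1/4700 - 39 = -183301/4700 ≈ -39.000)
H(-68)/r = 0/(-183301/4700) = 0*(-4700/183301) = 0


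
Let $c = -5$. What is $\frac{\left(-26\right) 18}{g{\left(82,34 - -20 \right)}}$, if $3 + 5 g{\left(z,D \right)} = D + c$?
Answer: $- \frac{1170}{23} \approx -50.87$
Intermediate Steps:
$g{\left(z,D \right)} = - \frac{8}{5} + \frac{D}{5}$ ($g{\left(z,D \right)} = - \frac{3}{5} + \frac{D - 5}{5} = - \frac{3}{5} + \frac{-5 + D}{5} = - \frac{3}{5} + \left(-1 + \frac{D}{5}\right) = - \frac{8}{5} + \frac{D}{5}$)
$\frac{\left(-26\right) 18}{g{\left(82,34 - -20 \right)}} = \frac{\left(-26\right) 18}{- \frac{8}{5} + \frac{34 - -20}{5}} = - \frac{468}{- \frac{8}{5} + \frac{34 + 20}{5}} = - \frac{468}{- \frac{8}{5} + \frac{1}{5} \cdot 54} = - \frac{468}{- \frac{8}{5} + \frac{54}{5}} = - \frac{468}{\frac{46}{5}} = \left(-468\right) \frac{5}{46} = - \frac{1170}{23}$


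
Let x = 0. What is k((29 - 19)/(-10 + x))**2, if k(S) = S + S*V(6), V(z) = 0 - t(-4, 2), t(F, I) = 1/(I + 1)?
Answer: 4/9 ≈ 0.44444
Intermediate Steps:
t(F, I) = 1/(1 + I)
V(z) = -1/3 (V(z) = 0 - 1/(1 + 2) = 0 - 1/3 = -1/3)
k(S) = 2*S/3 (k(S) = S + S*(-1/3) = S - S/3 = 2*S/3)
k((29 - 19)/(-10 + x))**2 = (2*((29 - 19)/(-10 + 0))/3)**2 = (2*(10/(-10))/3)**2 = (2*(10*(-1/10))/3)**2 = ((2/3)*(-1))**2 = (-2/3)**2 = 4/9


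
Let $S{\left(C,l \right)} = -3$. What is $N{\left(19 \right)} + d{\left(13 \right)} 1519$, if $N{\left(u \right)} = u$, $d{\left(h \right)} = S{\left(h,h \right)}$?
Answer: $-4538$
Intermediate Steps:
$d{\left(h \right)} = -3$
$N{\left(19 \right)} + d{\left(13 \right)} 1519 = 19 - 4557 = -4538$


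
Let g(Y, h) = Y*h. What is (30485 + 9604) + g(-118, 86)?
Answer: 29941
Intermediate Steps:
(30485 + 9604) + g(-118, 86) = (30485 + 9604) - 118*86 = 40089 - 10148 = 29941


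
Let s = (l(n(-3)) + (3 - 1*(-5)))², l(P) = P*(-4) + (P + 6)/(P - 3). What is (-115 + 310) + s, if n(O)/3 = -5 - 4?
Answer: 1381389/100 ≈ 13814.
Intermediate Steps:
n(O) = -27 (n(O) = 3*(-5 - 4) = 3*(-9) = -27)
l(P) = -4*P + (6 + P)/(-3 + P)
s = 1361889/100 (s = ((6 - 4*(-27)² + 13*(-27))/(-3 - 27) + (3 - 1*(-5)))² = ((6 - 4*729 - 351)/(-30) + (3 + 5))² = (-(6 - 2916 - 351)/30 + 8)² = (-1/30*(-3261) + 8)² = (1087/10 + 8)² = (1167/10)² = 1361889/100 ≈ 13619.)
(-115 + 310) + s = (-115 + 310) + 1361889/100 = 195 + 1361889/100 = 1381389/100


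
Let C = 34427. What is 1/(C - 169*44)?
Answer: 1/26991 ≈ 3.7049e-5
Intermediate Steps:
1/(C - 169*44) = 1/(34427 - 169*44) = 1/(34427 - 7436) = 1/26991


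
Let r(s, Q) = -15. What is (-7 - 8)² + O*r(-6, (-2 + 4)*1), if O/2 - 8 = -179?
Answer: 5355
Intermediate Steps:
O = -342 (O = 16 + 2*(-179) = 16 - 358 = -342)
(-7 - 8)² + O*r(-6, (-2 + 4)*1) = (-7 - 8)² - 342*(-15) = (-15)² + 5130 = 225 + 5130 = 5355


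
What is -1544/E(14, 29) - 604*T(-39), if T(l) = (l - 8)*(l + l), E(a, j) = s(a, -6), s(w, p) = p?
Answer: -6642020/3 ≈ -2.2140e+6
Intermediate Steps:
E(a, j) = -6
T(l) = 2*l*(-8 + l) (T(l) = (-8 + l)*(2*l) = 2*l*(-8 + l))
-1544/E(14, 29) - 604*T(-39) = -1544/(-6) - 1208*(-39)*(-8 - 39) = -1544*(-⅙) - 1208*(-39)*(-47) = 772/3 - 604*3666 = 772/3 - 2214264 = -6642020/3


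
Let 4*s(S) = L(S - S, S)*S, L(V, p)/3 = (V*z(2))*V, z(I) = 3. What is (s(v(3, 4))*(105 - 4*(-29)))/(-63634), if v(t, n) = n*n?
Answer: 0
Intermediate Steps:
v(t, n) = n²
L(V, p) = 9*V² (L(V, p) = 3*((V*3)*V) = 3*((3*V)*V) = 3*(3*V²) = 9*V²)
s(S) = 0 (s(S) = ((9*(S - S)²)*S)/4 = ((9*0²)*S)/4 = ((9*0)*S)/4 = (0*S)/4 = (¼)*0 = 0)
(s(v(3, 4))*(105 - 4*(-29)))/(-63634) = (0*(105 - 4*(-29)))/(-63634) = (0*(105 + 116))*(-1/63634) = (0*221)*(-1/63634) = 0*(-1/63634) = 0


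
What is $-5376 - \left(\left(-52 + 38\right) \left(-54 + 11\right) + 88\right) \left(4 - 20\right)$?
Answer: $5664$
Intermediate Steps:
$-5376 - \left(\left(-52 + 38\right) \left(-54 + 11\right) + 88\right) \left(4 - 20\right) = -5376 - \left(\left(-14\right) \left(-43\right) + 88\right) \left(4 - 20\right) = -5376 - \left(602 + 88\right) \left(-16\right) = -5376 - 690 \left(-16\right) = -5376 - -11040 = -5376 + 11040 = 5664$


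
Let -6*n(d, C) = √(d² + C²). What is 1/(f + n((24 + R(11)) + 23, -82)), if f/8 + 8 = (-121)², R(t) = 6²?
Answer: 4214304/493343269843 + 6*√13613/493343269843 ≈ 8.5437e-6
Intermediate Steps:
R(t) = 36
f = 117064 (f = -64 + 8*(-121)² = -64 + 8*14641 = -64 + 117128 = 117064)
n(d, C) = -√(C² + d²)/6 (n(d, C) = -√(d² + C²)/6 = -√(C² + d²)/6)
1/(f + n((24 + R(11)) + 23, -82)) = 1/(117064 - √((-82)² + ((24 + 36) + 23)²)/6) = 1/(117064 - √(6724 + (60 + 23)²)/6) = 1/(117064 - √(6724 + 83²)/6) = 1/(117064 - √(6724 + 6889)/6) = 1/(117064 - √13613/6)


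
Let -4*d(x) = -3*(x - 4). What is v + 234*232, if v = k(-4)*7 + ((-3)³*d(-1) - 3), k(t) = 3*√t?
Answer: 217545/4 + 42*I ≈ 54386.0 + 42.0*I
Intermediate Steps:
d(x) = -3 + 3*x/4 (d(x) = -(-3)*(x - 4)/4 = -(-3)*(-4 + x)/4 = -(12 - 3*x)/4 = -3 + 3*x/4)
v = 393/4 + 42*I (v = (3*√(-4))*7 + ((-3)³*(-3 + (¾)*(-1)) - 3) = (3*(2*I))*7 + (-27*(-3 - ¾) - 3) = (6*I)*7 + (-27*(-15/4) - 3) = 42*I + (405/4 - 3) = 42*I + 393/4 = 393/4 + 42*I ≈ 98.25 + 42.0*I)
v + 234*232 = (393/4 + 42*I) + 234*232 = (393/4 + 42*I) + 54288 = 217545/4 + 42*I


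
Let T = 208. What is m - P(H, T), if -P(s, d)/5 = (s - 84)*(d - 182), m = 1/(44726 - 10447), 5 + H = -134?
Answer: -993748209/34279 ≈ -28990.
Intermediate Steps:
H = -139 (H = -5 - 134 = -139)
m = 1/34279 ≈ 2.9172e-5
P(s, d) = -5*(-182 + d)*(-84 + s) (P(s, d) = -5*(s - 84)*(d - 182) = -5*(-84 + s)*(-182 + d) = -5*(-182 + d)*(-84 + s))
m - P(H, T) = 1/34279 - (-76440 + 420*208 + 910*(-139) - 5*208*(-139)) = 1/34279 - (-76440 + 87360 - 126490 + 144560) = 1/34279 - 1*28990 = 1/34279 - 28990 = -993748209/34279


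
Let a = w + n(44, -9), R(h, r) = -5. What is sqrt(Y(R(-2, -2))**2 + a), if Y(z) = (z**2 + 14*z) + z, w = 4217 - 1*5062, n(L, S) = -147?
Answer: 2*sqrt(377) ≈ 38.833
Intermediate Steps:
w = -845 (w = 4217 - 5062 = -845)
Y(z) = z**2 + 15*z
a = -992 (a = -845 - 147 = -992)
sqrt(Y(R(-2, -2))**2 + a) = sqrt((-5*(15 - 5))**2 - 992) = sqrt((-5*10)**2 - 992) = sqrt((-50)**2 - 992) = sqrt(2500 - 992) = sqrt(1508) = 2*sqrt(377)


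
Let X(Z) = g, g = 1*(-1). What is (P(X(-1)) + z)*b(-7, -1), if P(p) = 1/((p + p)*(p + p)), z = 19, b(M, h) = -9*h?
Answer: 693/4 ≈ 173.25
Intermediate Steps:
g = -1
X(Z) = -1
P(p) = 1/(4*p²) (P(p) = 1/((2*p)*(2*p)) = 1/(4*p²))
(P(X(-1)) + z)*b(-7, -1) = ((¼)/(-1)² + 19)*(-9*(-1)) = ((¼)*1 + 19)*9 = (¼ + 19)*9 = (77/4)*9 = 693/4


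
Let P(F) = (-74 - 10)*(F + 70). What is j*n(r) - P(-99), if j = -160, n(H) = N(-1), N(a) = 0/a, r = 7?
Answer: -2436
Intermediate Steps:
N(a) = 0
n(H) = 0
P(F) = -5880 - 84*F (P(F) = -84*(70 + F) = -5880 - 84*F)
j*n(r) - P(-99) = -160*0 - (-5880 - 84*(-99)) = 0 - (-5880 + 8316) = 0 - 1*2436 = 0 - 2436 = -2436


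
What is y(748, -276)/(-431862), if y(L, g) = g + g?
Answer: 92/71977 ≈ 0.0012782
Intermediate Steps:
y(L, g) = 2*g
y(748, -276)/(-431862) = (2*(-276))/(-431862) = -552*(-1/431862) = 92/71977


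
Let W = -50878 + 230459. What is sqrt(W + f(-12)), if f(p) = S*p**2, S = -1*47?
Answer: sqrt(172813) ≈ 415.71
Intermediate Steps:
W = 179581
S = -47
f(p) = -47*p**2
sqrt(W + f(-12)) = sqrt(179581 - 47*(-12)**2) = sqrt(179581 - 47*144) = sqrt(179581 - 6768) = sqrt(172813)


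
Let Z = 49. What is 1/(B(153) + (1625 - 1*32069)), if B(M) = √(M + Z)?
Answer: -15222/463418467 - √202/926836934 ≈ -3.2863e-5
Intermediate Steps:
B(M) = √(49 + M) (B(M) = √(M + 49) = √(49 + M))
1/(B(153) + (1625 - 1*32069)) = 1/(√(49 + 153) + (1625 - 1*32069)) = 1/(√202 + (1625 - 32069)) = 1/(√202 - 30444) = 1/(-30444 + √202)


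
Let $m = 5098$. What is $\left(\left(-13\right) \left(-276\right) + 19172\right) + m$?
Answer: $27858$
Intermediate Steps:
$\left(\left(-13\right) \left(-276\right) + 19172\right) + m = \left(\left(-13\right) \left(-276\right) + 19172\right) + 5098 = \left(3588 + 19172\right) + 5098 = 22760 + 5098 = 27858$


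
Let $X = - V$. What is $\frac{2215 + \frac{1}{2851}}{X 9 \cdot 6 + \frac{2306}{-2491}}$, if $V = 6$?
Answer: $- \frac{7865290153}{1153785445} \approx -6.8169$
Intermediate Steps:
$X = -6$ ($X = \left(-1\right) 6 = -6$)
$\frac{2215 + \frac{1}{2851}}{X 9 \cdot 6 + \frac{2306}{-2491}} = \frac{2215 + \frac{1}{2851}}{\left(-6\right) 9 \cdot 6 + \frac{2306}{-2491}} = \frac{2215 + \frac{1}{2851}}{\left(-54\right) 6 + 2306 \left(- \frac{1}{2491}\right)} = \frac{6314966}{2851 \left(-324 - \frac{2306}{2491}\right)} = \frac{6314966}{2851 \left(- \frac{809390}{2491}\right)} = \frac{6314966}{2851} \left(- \frac{2491}{809390}\right) = - \frac{7865290153}{1153785445}$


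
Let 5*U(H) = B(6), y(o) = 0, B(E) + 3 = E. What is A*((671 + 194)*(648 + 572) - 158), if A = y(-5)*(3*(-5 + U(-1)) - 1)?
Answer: 0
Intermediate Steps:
B(E) = -3 + E
U(H) = ⅗ (U(H) = (-3 + 6)/5 = (⅕)*3 = ⅗)
A = 0 (A = 0*(3*(-5 + ⅗) - 1) = 0*(3*(-22/5) - 1) = 0*(-66/5 - 1) = 0*(-71/5) = 0)
A*((671 + 194)*(648 + 572) - 158) = 0*((671 + 194)*(648 + 572) - 158) = 0*(865*1220 - 158) = 0*(1055300 - 158) = 0*1055142 = 0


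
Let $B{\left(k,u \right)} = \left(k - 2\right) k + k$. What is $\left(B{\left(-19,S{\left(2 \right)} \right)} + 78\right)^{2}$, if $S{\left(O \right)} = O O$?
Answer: $209764$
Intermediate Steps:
$S{\left(O \right)} = O^{2}$
$B{\left(k,u \right)} = k + k \left(-2 + k\right)$ ($B{\left(k,u \right)} = \left(-2 + k\right) k + k = k \left(-2 + k\right) + k = k + k \left(-2 + k\right)$)
$\left(B{\left(-19,S{\left(2 \right)} \right)} + 78\right)^{2} = \left(- 19 \left(-1 - 19\right) + 78\right)^{2} = \left(\left(-19\right) \left(-20\right) + 78\right)^{2} = \left(380 + 78\right)^{2} = 458^{2} = 209764$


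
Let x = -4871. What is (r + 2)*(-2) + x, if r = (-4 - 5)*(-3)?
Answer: -4929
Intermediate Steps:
r = 27 (r = -9*(-3) = 27)
(r + 2)*(-2) + x = (27 + 2)*(-2) - 4871 = 29*(-2) - 4871 = -58 - 4871 = -4929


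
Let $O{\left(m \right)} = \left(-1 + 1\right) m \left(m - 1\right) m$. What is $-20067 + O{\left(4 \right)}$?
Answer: $-20067$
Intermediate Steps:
$O{\left(m \right)} = 0$ ($O{\left(m \right)} = 0 m \left(-1 + m\right) m = 0 \left(-1 + m\right) m = 0 m = 0$)
$-20067 + O{\left(4 \right)} = -20067 + 0 = -20067$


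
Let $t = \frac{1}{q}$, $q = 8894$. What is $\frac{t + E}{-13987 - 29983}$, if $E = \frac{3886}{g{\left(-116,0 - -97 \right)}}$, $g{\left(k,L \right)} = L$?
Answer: $- \frac{34562181}{37933710460} \approx -0.00091112$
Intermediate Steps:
$t = \frac{1}{8894} \approx 0.00011244$
$E = \frac{3886}{97}$ ($E = \frac{3886}{0 - -97} = \frac{3886}{0 + 97} = \frac{3886}{97} \approx 40.062$)
$\frac{t + E}{-13987 - 29983} = \frac{\frac{1}{8894} + \frac{3886}{97}}{-13987 - 29983} = \frac{34562181}{862718 \left(-43970\right)} = \frac{34562181}{862718} \left(- \frac{1}{43970}\right) = - \frac{34562181}{37933710460}$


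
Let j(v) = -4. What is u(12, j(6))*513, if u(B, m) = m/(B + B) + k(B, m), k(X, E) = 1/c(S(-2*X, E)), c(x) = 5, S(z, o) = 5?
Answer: 171/10 ≈ 17.100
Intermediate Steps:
k(X, E) = ⅕ (k(X, E) = 1/5 = ⅕)
u(B, m) = ⅕ + m/(2*B) (u(B, m) = m/(B + B) + ⅕ = m/((2*B)) + ⅕ = (1/(2*B))*m + ⅕ = m/(2*B) + ⅕ = ⅕ + m/(2*B))
u(12, j(6))*513 = (((½)*(-4) + (⅕)*12)/12)*513 = ((-2 + 12/5)/12)*513 = ((1/12)*(⅖))*513 = (1/30)*513 = 171/10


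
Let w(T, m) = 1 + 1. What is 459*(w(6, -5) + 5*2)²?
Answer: 66096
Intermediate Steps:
w(T, m) = 2
459*(w(6, -5) + 5*2)² = 459*(2 + 5*2)² = 459*(2 + 10)² = 459*12² = 459*144 = 66096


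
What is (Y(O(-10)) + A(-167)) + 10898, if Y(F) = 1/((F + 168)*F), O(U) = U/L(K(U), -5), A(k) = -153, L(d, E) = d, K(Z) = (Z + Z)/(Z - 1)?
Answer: 38413371/3575 ≈ 10745.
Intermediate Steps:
K(Z) = 2*Z/(-1 + Z) (K(Z) = (2*Z)/(-1 + Z) = 2*Z/(-1 + Z))
O(U) = -1/2 + U/2 (O(U) = U/((2*U/(-1 + U))) = U*((-1 + U)/(2*U)) = -1/2 + U/2)
Y(F) = 1/(F*(168 + F)) (Y(F) = 1/((168 + F)*F) = 1/(F*(168 + F)))
(Y(O(-10)) + A(-167)) + 10898 = (1/((-1/2 + (1/2)*(-10))*(168 + (-1/2 + (1/2)*(-10)))) - 153) + 10898 = (1/((-1/2 - 5)*(168 + (-1/2 - 5))) - 153) + 10898 = (1/((-11/2)*(168 - 11/2)) - 153) + 10898 = (-2/(11*325/2) - 153) + 10898 = (-2/11*2/325 - 153) + 10898 = (-4/3575 - 153) + 10898 = -546979/3575 + 10898 = 38413371/3575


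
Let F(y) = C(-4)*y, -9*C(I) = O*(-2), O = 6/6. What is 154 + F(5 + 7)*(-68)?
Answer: -82/3 ≈ -27.333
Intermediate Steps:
O = 1 (O = 6*(1/6) = 1)
C(I) = 2/9 (C(I) = -(-2)/9 = -1/9*(-2) = 2/9)
F(y) = 2*y/9
154 + F(5 + 7)*(-68) = 154 + (2*(5 + 7)/9)*(-68) = 154 + ((2/9)*12)*(-68) = 154 + (8/3)*(-68) = 154 - 544/3 = -82/3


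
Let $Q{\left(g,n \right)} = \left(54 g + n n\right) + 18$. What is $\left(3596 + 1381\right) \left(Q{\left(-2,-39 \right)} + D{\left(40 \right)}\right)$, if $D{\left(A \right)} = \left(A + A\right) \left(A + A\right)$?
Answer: $38974887$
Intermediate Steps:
$D{\left(A \right)} = 4 A^{2}$ ($D{\left(A \right)} = 2 A 2 A = 4 A^{2}$)
$Q{\left(g,n \right)} = 18 + n^{2} + 54 g$ ($Q{\left(g,n \right)} = \left(54 g + n^{2}\right) + 18 = \left(n^{2} + 54 g\right) + 18 = 18 + n^{2} + 54 g$)
$\left(3596 + 1381\right) \left(Q{\left(-2,-39 \right)} + D{\left(40 \right)}\right) = \left(3596 + 1381\right) \left(\left(18 + \left(-39\right)^{2} + 54 \left(-2\right)\right) + 4 \cdot 40^{2}\right) = 4977 \left(\left(18 + 1521 - 108\right) + 4 \cdot 1600\right) = 4977 \left(1431 + 6400\right) = 4977 \cdot 7831 = 38974887$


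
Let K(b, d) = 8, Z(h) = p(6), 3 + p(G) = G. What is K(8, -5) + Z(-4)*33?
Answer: 107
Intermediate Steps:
p(G) = -3 + G
Z(h) = 3 (Z(h) = -3 + 6 = 3)
K(8, -5) + Z(-4)*33 = 8 + 3*33 = 8 + 99 = 107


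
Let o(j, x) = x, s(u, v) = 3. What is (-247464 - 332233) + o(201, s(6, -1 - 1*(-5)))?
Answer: -579694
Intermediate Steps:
(-247464 - 332233) + o(201, s(6, -1 - 1*(-5))) = (-247464 - 332233) + 3 = -579697 + 3 = -579694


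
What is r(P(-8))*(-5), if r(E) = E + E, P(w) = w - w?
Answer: 0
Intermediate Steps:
P(w) = 0
r(E) = 2*E
r(P(-8))*(-5) = (2*0)*(-5) = 0*(-5) = 0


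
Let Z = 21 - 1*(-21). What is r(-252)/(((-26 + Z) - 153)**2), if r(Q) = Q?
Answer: -252/18769 ≈ -0.013426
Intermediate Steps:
Z = 42 (Z = 21 + 21 = 42)
r(-252)/(((-26 + Z) - 153)**2) = -252/((-26 + 42) - 153)**2 = -252/(16 - 153)**2 = -252/((-137)**2) = -252/18769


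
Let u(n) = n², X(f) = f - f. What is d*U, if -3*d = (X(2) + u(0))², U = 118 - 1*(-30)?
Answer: 0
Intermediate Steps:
X(f) = 0
U = 148 (U = 118 + 30 = 148)
d = 0 (d = -(0 + 0²)²/3 = -(0 + 0)²/3 = -⅓*0² = -⅓*0 = 0)
d*U = 0*148 = 0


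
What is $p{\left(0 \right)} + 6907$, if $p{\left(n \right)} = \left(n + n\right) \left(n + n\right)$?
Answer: $6907$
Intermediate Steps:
$p{\left(n \right)} = 4 n^{2}$ ($p{\left(n \right)} = 2 n 2 n = 4 n^{2}$)
$p{\left(0 \right)} + 6907 = 4 \cdot 0^{2} + 6907 = 4 \cdot 0 + 6907 = 0 + 6907 = 6907$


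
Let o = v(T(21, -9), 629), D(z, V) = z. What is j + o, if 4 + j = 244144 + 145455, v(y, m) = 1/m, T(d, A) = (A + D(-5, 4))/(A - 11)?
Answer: 245055256/629 ≈ 3.8960e+5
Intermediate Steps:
T(d, A) = (-5 + A)/(-11 + A) (T(d, A) = (A - 5)/(A - 11) = (-5 + A)/(-11 + A))
j = 389595 (j = -4 + (244144 + 145455) = -4 + 389599 = 389595)
o = 1/629 ≈ 0.0015898
j + o = 389595 + 1/629 = 245055256/629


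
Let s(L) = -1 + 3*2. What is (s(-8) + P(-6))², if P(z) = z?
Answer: 1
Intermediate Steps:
s(L) = 5 (s(L) = -1 + 6 = 5)
(s(-8) + P(-6))² = (5 - 6)² = (-1)² = 1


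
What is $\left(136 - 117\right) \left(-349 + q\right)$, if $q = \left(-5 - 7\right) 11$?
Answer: $-9139$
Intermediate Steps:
$q = -132$ ($q = \left(-12\right) 11 = -132$)
$\left(136 - 117\right) \left(-349 + q\right) = \left(136 - 117\right) \left(-349 - 132\right) = 19 \left(-481\right) = -9139$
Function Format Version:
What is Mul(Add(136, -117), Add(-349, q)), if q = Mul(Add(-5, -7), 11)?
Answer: -9139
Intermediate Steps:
q = -132 (q = Mul(-12, 11) = -132)
Mul(Add(136, -117), Add(-349, q)) = Mul(Add(136, -117), Add(-349, -132)) = Mul(19, -481) = -9139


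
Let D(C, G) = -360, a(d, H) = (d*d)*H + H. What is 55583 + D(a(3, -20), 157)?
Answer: 55223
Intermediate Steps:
a(d, H) = H + H*d² (a(d, H) = d²*H + H = H*d² + H = H + H*d²)
55583 + D(a(3, -20), 157) = 55583 - 360 = 55223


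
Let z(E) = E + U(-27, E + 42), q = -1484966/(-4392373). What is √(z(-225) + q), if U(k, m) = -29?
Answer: 4*I*√305867773781403/4392373 ≈ 15.927*I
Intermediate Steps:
q = 1484966/4392373 (q = -1484966*(-1/4392373) = 1484966/4392373 ≈ 0.33808)
z(E) = -29 + E (z(E) = E - 29 = -29 + E)
√(z(-225) + q) = √((-29 - 225) + 1484966/4392373) = √(-254 + 1484966/4392373) = √(-1114177776/4392373) = 4*I*√305867773781403/4392373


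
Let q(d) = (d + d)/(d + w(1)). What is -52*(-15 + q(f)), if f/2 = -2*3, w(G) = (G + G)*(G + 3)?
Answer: 468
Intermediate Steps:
w(G) = 2*G*(3 + G) (w(G) = (2*G)*(3 + G) = 2*G*(3 + G))
f = -12 (f = 2*(-2*3) = 2*(-6) = -12)
q(d) = 2*d/(8 + d) (q(d) = (d + d)/(d + 2*1*(3 + 1)) = (2*d)/(d + 2*1*4) = (2*d)/(d + 8) = (2*d)/(8 + d) = 2*d/(8 + d))
-52*(-15 + q(f)) = -52*(-15 + 2*(-12)/(8 - 12)) = -52*(-15 + 2*(-12)/(-4)) = -52*(-15 + 2*(-12)*(-1/4)) = -52*(-15 + 6) = -52*(-9) = 468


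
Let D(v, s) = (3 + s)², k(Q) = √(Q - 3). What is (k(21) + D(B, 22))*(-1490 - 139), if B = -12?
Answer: -1018125 - 4887*√2 ≈ -1.0250e+6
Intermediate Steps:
k(Q) = √(-3 + Q)
(k(21) + D(B, 22))*(-1490 - 139) = (√(-3 + 21) + (3 + 22)²)*(-1490 - 139) = (√18 + 25²)*(-1629) = (3*√2 + 625)*(-1629) = (625 + 3*√2)*(-1629) = -1018125 - 4887*√2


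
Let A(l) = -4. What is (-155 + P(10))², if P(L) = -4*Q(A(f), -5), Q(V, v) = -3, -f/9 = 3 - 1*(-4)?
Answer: 20449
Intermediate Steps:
f = -63 (f = -9*(3 - 1*(-4)) = -9*(3 + 4) = -9*7 = -63)
P(L) = 12 (P(L) = -4*(-3) = 12)
(-155 + P(10))² = (-155 + 12)² = (-143)² = 20449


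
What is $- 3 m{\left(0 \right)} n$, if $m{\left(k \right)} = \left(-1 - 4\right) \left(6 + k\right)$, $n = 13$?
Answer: $1170$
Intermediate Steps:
$m{\left(k \right)} = -30 - 5 k$ ($m{\left(k \right)} = - 5 \left(6 + k\right) = -30 - 5 k$)
$- 3 m{\left(0 \right)} n = - 3 \left(-30 - 0\right) 13 = - 3 \left(-30 + 0\right) 13 = \left(-3\right) \left(-30\right) 13 = 90 \cdot 13 = 1170$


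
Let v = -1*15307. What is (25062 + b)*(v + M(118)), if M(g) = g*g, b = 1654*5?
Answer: -46098156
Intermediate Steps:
v = -15307
b = 8270
M(g) = g²
(25062 + b)*(v + M(118)) = (25062 + 8270)*(-15307 + 118²) = 33332*(-15307 + 13924) = 33332*(-1383) = -46098156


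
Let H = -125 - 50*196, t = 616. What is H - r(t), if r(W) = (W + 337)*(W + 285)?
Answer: -868578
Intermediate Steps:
r(W) = (285 + W)*(337 + W) (r(W) = (337 + W)*(285 + W) = (285 + W)*(337 + W))
H = -9925 (H = -125 - 9800 = -9925)
H - r(t) = -9925 - (96045 + 616² + 622*616) = -9925 - (96045 + 379456 + 383152) = -9925 - 1*858653 = -9925 - 858653 = -868578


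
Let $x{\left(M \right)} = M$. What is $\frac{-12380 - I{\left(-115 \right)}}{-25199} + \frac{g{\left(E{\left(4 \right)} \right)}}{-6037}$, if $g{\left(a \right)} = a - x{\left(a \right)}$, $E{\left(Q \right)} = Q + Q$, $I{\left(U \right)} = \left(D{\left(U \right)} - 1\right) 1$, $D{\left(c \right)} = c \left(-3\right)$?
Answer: $\frac{12724}{25199} \approx 0.50494$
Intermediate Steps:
$D{\left(c \right)} = - 3 c$
$I{\left(U \right)} = -1 - 3 U$ ($I{\left(U \right)} = \left(- 3 U - 1\right) 1 = \left(-1 - 3 U\right) 1 = -1 - 3 U$)
$E{\left(Q \right)} = 2 Q$
$g{\left(a \right)} = 0$ ($g{\left(a \right)} = a - a = 0$)
$\frac{-12380 - I{\left(-115 \right)}}{-25199} + \frac{g{\left(E{\left(4 \right)} \right)}}{-6037} = \frac{-12380 - \left(-1 - -345\right)}{-25199} + \frac{0}{-6037} = \left(-12380 - \left(-1 + 345\right)\right) \left(- \frac{1}{25199}\right) + 0 \left(- \frac{1}{6037}\right) = \left(-12380 - 344\right) \left(- \frac{1}{25199}\right) + 0 = \left(-12724\right) \left(- \frac{1}{25199}\right) + 0 = \frac{12724}{25199} + 0 = \frac{12724}{25199}$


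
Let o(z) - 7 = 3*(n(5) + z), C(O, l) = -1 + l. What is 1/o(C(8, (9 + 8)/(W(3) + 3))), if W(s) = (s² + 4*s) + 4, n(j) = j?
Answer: 28/583 ≈ 0.048027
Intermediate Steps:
W(s) = 4 + s² + 4*s
o(z) = 22 + 3*z (o(z) = 7 + 3*(5 + z) = 7 + (15 + 3*z) = 22 + 3*z)
1/o(C(8, (9 + 8)/(W(3) + 3))) = 1/(22 + 3*(-1 + (9 + 8)/((4 + 3² + 4*3) + 3))) = 1/(22 + 3*(-1 + 17/((4 + 9 + 12) + 3))) = 1/(22 + 3*(-1 + 17/(25 + 3))) = 1/(22 + 3*(-1 + 17/28)) = 1/(22 + 3*(-11/28)) = 1/(22 - 33/28) = 1/(583/28) = 28/583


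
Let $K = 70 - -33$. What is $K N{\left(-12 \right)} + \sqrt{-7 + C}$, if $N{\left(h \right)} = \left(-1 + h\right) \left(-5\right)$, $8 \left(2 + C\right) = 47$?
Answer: $6695 + \frac{5 i \sqrt{2}}{4} \approx 6695.0 + 1.7678 i$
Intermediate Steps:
$C = \frac{31}{8}$ ($C = -2 + \frac{1}{8} \cdot 47 = -2 + \frac{47}{8} = \frac{31}{8} \approx 3.875$)
$K = 103$ ($K = 70 + 33 = 103$)
$N{\left(h \right)} = 5 - 5 h$
$K N{\left(-12 \right)} + \sqrt{-7 + C} = 103 \left(5 - -60\right) + \sqrt{-7 + \frac{31}{8}} = 103 \left(5 + 60\right) + \sqrt{- \frac{25}{8}} = 103 \cdot 65 + \frac{5 i \sqrt{2}}{4} = 6695 + \frac{5 i \sqrt{2}}{4}$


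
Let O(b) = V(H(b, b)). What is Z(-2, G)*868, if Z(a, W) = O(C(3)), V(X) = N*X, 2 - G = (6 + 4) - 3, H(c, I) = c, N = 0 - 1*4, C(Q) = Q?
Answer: -10416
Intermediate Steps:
N = -4 (N = 0 - 4 = -4)
G = -5 (G = 2 - ((6 + 4) - 3) = 2 - (10 - 3) = 2 - 1*7 = 2 - 7 = -5)
V(X) = -4*X
O(b) = -4*b
Z(a, W) = -12 (Z(a, W) = -4*3 = -12)
Z(-2, G)*868 = -12*868 = -10416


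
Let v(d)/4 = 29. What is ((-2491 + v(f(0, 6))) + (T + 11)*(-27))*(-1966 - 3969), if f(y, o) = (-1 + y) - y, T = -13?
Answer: 13775135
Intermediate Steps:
f(y, o) = -1
v(d) = 116 (v(d) = 4*29 = 116)
((-2491 + v(f(0, 6))) + (T + 11)*(-27))*(-1966 - 3969) = ((-2491 + 116) + (-13 + 11)*(-27))*(-1966 - 3969) = (-2375 - 2*(-27))*(-5935) = (-2375 + 54)*(-5935) = -2321*(-5935) = 13775135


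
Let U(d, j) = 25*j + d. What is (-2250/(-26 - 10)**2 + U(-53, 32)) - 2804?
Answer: -148229/72 ≈ -2058.7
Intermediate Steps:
U(d, j) = d + 25*j
(-2250/(-26 - 10)**2 + U(-53, 32)) - 2804 = (-2250/(-26 - 10)**2 + (-53 + 25*32)) - 2804 = (-2250/((-36)**2) + (-53 + 800)) - 2804 = (-2250/1296 + 747) - 2804 = (-2250*1/1296 + 747) - 2804 = (-125/72 + 747) - 2804 = 53659/72 - 2804 = -148229/72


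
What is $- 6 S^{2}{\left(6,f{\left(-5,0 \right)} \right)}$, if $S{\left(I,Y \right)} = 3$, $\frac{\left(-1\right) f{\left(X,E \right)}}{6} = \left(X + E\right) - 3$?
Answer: $-54$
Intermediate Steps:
$f{\left(X,E \right)} = 18 - 6 E - 6 X$ ($f{\left(X,E \right)} = - 6 \left(\left(X + E\right) - 3\right) = - 6 \left(\left(E + X\right) - 3\right) = - 6 \left(-3 + E + X\right) = 18 - 6 E - 6 X$)
$- 6 S^{2}{\left(6,f{\left(-5,0 \right)} \right)} = - 6 \cdot 3^{2} = \left(-6\right) 9 = -54$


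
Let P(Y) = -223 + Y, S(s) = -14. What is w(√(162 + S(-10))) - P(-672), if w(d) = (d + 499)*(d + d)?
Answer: 1191 + 1996*√37 ≈ 13332.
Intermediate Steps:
w(d) = 2*d*(499 + d) (w(d) = (499 + d)*(2*d) = 2*d*(499 + d))
w(√(162 + S(-10))) - P(-672) = 2*√(162 - 14)*(499 + √(162 - 14)) - (-223 - 672) = 2*√148*(499 + √148) - 1*(-895) = 2*(2*√37)*(499 + 2*√37) + 895 = 4*√37*(499 + 2*√37) + 895 = 895 + 4*√37*(499 + 2*√37)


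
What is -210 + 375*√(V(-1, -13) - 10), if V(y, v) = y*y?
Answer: -210 + 1125*I ≈ -210.0 + 1125.0*I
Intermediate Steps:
V(y, v) = y²
-210 + 375*√(V(-1, -13) - 10) = -210 + 375*√((-1)² - 10) = -210 + 375*√(1 - 10) = -210 + 375*√(-9) = -210 + 375*(3*I) = -210 + 1125*I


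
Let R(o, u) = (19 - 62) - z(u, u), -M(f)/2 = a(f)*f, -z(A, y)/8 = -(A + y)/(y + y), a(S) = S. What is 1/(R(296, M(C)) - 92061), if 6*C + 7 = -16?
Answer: -1/92112 ≈ -1.0856e-5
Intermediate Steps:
z(A, y) = 4*(A + y)/y (z(A, y) = -(-8)*(A + y)/(y + y) = -(-8)*(A + y)/((2*y)) = -(-8)*(A + y)*(1/(2*y)) = -(-8)*(A + y)/(2*y) = -(-4)*(A + y)/y = 4*(A + y)/y)
C = -23/6 (C = -7/6 + (1/6)*(-16) = -7/6 - 8/3 = -23/6 ≈ -3.8333)
M(f) = -2*f**2 (M(f) = -2*f*f = -2*f**2)
R(o, u) = -51 (R(o, u) = (19 - 62) - (4 + 4*u/u) = -43 - (4 + 4) = -43 - 1*8 = -43 - 8 = -51)
1/(R(296, M(C)) - 92061) = 1/(-51 - 92061) = 1/(-92112) = -1/92112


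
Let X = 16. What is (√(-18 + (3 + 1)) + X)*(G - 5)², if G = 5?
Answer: 0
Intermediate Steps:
(√(-18 + (3 + 1)) + X)*(G - 5)² = (√(-18 + (3 + 1)) + 16)*(5 - 5)² = (√(-18 + 4) + 16)*0² = (√(-14) + 16)*0 = (I*√14 + 16)*0 = (16 + I*√14)*0 = 0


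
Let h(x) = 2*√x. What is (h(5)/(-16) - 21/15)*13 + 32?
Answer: 69/5 - 13*√5/8 ≈ 10.166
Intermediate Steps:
(h(5)/(-16) - 21/15)*13 + 32 = ((2*√5)/(-16) - 21/15)*13 + 32 = ((2*√5)*(-1/16) - 21*1/15)*13 + 32 = (-√5/8 - 7/5)*13 + 32 = (-7/5 - √5/8)*13 + 32 = (-91/5 - 13*√5/8) + 32 = 69/5 - 13*√5/8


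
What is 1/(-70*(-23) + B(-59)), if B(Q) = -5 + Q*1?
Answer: 1/1546 ≈ 0.00064683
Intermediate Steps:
B(Q) = -5 + Q
1/(-70*(-23) + B(-59)) = 1/(-70*(-23) + (-5 - 59)) = 1/(1610 - 64) = 1/1546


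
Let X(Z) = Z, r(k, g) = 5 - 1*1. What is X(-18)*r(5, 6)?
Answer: -72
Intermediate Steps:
r(k, g) = 4 (r(k, g) = 5 - 1 = 4)
X(-18)*r(5, 6) = -18*4 = -72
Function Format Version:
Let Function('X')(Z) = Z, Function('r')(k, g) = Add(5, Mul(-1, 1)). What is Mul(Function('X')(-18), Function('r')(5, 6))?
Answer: -72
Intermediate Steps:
Function('r')(k, g) = 4 (Function('r')(k, g) = Add(5, -1) = 4)
Mul(Function('X')(-18), Function('r')(5, 6)) = Mul(-18, 4) = -72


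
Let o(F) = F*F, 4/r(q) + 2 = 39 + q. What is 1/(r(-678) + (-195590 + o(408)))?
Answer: -641/18669770 ≈ -3.4334e-5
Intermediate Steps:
r(q) = 4/(37 + q) (r(q) = 4/(-2 + (39 + q)) = 4/(37 + q))
o(F) = F**2
1/(r(-678) + (-195590 + o(408))) = 1/(4/(37 - 678) + (-195590 + 408**2)) = 1/(4/(-641) + (-195590 + 166464)) = 1/(4*(-1/641) - 29126) = 1/(-4/641 - 29126) = 1/(-18669770/641) = -641/18669770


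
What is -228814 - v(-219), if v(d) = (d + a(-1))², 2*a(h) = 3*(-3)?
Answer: -1115065/4 ≈ -2.7877e+5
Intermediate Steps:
a(h) = -9/2 (a(h) = (3*(-3))/2 = (½)*(-9) = -9/2)
v(d) = (-9/2 + d)² (v(d) = (d - 9/2)² = (-9/2 + d)²)
-228814 - v(-219) = -228814 - (-9 + 2*(-219))²/4 = -228814 - (-9 - 438)²/4 = -228814 - (-447)²/4 = -228814 - 199809/4 = -1115065/4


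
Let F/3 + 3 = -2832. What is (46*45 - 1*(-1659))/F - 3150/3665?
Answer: -2697169/2078055 ≈ -1.2979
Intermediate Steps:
F = -8505 (F = -9 + 3*(-2832) = -9 - 8496 = -8505)
(46*45 - 1*(-1659))/F - 3150/3665 = (46*45 - 1*(-1659))/(-8505) - 3150/3665 = (2070 + 1659)*(-1/8505) - 3150*1/3665 = 3729*(-1/8505) - 630/733 = -1243/2835 - 630/733 = -2697169/2078055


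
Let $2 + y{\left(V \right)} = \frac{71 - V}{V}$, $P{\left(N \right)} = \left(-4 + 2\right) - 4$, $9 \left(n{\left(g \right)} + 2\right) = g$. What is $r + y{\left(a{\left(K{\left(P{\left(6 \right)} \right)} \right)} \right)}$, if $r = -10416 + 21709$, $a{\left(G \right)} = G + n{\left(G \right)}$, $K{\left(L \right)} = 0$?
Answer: $\frac{22509}{2} \approx 11255.0$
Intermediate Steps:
$n{\left(g \right)} = -2 + \frac{g}{9}$
$P{\left(N \right)} = -6$ ($P{\left(N \right)} = -2 - 4 = -6$)
$a{\left(G \right)} = -2 + \frac{10 G}{9}$ ($a{\left(G \right)} = G + \left(-2 + \frac{G}{9}\right) = -2 + \frac{10 G}{9}$)
$y{\left(V \right)} = -2 + \frac{71 - V}{V}$
$r = 11293$
$r + y{\left(a{\left(K{\left(P{\left(6 \right)} \right)} \right)} \right)} = 11293 + \left(-3 + \frac{71}{-2 + \frac{10}{9} \cdot 0}\right) = 11293 + \left(-3 + \frac{71}{-2 + 0}\right) = 11293 + \left(-3 + \frac{71}{-2}\right) = 11293 + \left(-3 + 71 \left(- \frac{1}{2}\right)\right) = 11293 - \frac{77}{2} = \frac{22509}{2}$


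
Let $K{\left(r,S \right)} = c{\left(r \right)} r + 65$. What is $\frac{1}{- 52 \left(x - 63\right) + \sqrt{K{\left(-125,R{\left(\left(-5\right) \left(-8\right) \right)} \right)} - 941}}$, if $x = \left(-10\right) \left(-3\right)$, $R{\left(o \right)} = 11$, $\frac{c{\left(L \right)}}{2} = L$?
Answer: $\frac{858}{1457141} - \frac{\sqrt{30374}}{2914282} \approx 0.00052902$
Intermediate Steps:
$c{\left(L \right)} = 2 L$
$K{\left(r,S \right)} = 65 + 2 r^{2}$ ($K{\left(r,S \right)} = 2 r r + 65 = 2 r^{2} + 65 = 65 + 2 r^{2}$)
$x = 30$
$\frac{1}{- 52 \left(x - 63\right) + \sqrt{K{\left(-125,R{\left(\left(-5\right) \left(-8\right) \right)} \right)} - 941}} = \frac{1}{- 52 \left(30 - 63\right) + \sqrt{\left(65 + 2 \left(-125\right)^{2}\right) - 941}} = \frac{1}{\left(-52\right) \left(-33\right) + \sqrt{\left(65 + 2 \cdot 15625\right) - 941}} = \frac{1}{1716 + \sqrt{\left(65 + 31250\right) - 941}} = \frac{1}{1716 + \sqrt{31315 - 941}} = \frac{1}{1716 + \sqrt{30374}}$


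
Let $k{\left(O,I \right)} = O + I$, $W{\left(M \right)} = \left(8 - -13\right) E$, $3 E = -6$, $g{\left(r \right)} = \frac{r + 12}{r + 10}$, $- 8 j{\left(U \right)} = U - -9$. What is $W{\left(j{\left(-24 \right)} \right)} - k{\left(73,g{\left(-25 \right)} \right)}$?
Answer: $- \frac{1738}{15} \approx -115.87$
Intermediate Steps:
$j{\left(U \right)} = - \frac{9}{8} - \frac{U}{8}$ ($j{\left(U \right)} = - \frac{U - -9}{8} = - \frac{U + 9}{8} = - \frac{9 + U}{8} = - \frac{9}{8} - \frac{U}{8}$)
$g{\left(r \right)} = \frac{12 + r}{10 + r}$
$E = -2$ ($E = \frac{1}{3} \left(-6\right) = -2$)
$W{\left(M \right)} = -42$ ($W{\left(M \right)} = \left(8 - -13\right) \left(-2\right) = \left(8 + 13\right) \left(-2\right) = 21 \left(-2\right) = -42$)
$k{\left(O,I \right)} = I + O$
$W{\left(j{\left(-24 \right)} \right)} - k{\left(73,g{\left(-25 \right)} \right)} = -42 - \left(\frac{12 - 25}{10 - 25} + 73\right) = -42 - \left(\frac{1}{-15} \left(-13\right) + 73\right) = -42 - \left(\left(- \frac{1}{15}\right) \left(-13\right) + 73\right) = -42 - \left(\frac{13}{15} + 73\right) = -42 - \frac{1108}{15} = - \frac{1738}{15}$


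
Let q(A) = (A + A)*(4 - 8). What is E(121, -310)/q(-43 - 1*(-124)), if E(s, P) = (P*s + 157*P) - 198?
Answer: 43189/324 ≈ 133.30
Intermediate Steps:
E(s, P) = -198 + 157*P + P*s (E(s, P) = (157*P + P*s) - 198 = -198 + 157*P + P*s)
q(A) = -8*A (q(A) = (2*A)*(-4) = -8*A)
E(121, -310)/q(-43 - 1*(-124)) = (-198 + 157*(-310) - 310*121)/((-8*(-43 - 1*(-124)))) = (-198 - 48670 - 37510)/((-8*(-43 + 124))) = -86378/((-8*81)) = -86378/(-648) = -86378*(-1/648) = 43189/324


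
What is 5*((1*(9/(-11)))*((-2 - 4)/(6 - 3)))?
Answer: 90/11 ≈ 8.1818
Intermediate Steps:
5*((1*(9/(-11)))*((-2 - 4)/(6 - 3))) = 5*((1*(9*(-1/11)))*(-6/3)) = 5*((1*(-9/11))*(-6*1/3)) = 5*(-9/11*(-2)) = 5*(18/11) = 90/11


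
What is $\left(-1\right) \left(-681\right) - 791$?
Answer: $-110$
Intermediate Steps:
$\left(-1\right) \left(-681\right) - 791 = 681 - 791 = -110$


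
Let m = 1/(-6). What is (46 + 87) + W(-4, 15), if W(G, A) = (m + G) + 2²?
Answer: 797/6 ≈ 132.83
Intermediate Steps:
m = -⅙ ≈ -0.16667
W(G, A) = 23/6 + G (W(G, A) = (-⅙ + G) + 2² = (-⅙ + G) + 4 = 23/6 + G)
(46 + 87) + W(-4, 15) = (46 + 87) + (23/6 - 4) = 133 - ⅙ = 797/6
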